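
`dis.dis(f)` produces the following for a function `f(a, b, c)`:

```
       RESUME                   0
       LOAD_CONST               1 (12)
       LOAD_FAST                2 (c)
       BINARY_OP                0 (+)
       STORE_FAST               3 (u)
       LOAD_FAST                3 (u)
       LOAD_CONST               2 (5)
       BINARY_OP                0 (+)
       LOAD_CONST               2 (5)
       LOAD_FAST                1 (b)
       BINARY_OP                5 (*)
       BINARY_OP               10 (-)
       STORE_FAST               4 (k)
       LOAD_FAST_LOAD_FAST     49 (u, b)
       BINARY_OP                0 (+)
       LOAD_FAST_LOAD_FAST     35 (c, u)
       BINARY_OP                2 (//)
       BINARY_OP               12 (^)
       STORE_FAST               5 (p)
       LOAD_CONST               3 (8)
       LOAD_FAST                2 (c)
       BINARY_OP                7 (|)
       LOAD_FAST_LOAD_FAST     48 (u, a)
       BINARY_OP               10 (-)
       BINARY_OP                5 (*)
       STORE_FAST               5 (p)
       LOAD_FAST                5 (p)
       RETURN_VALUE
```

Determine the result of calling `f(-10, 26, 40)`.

2480

LOAD_CONST → push 12. Stack: [12]
LOAD_FAST c → push 40. Stack: [12, 40]
BINARY_OP + → 12 + 40 = 52. Stack: [52]
STORE_FAST u → u=52. Stack: []
LOAD_FAST u → push 52. Stack: [52]
LOAD_CONST → push 5. Stack: [52, 5]
BINARY_OP + → 52 + 5 = 57. Stack: [57]
LOAD_CONST → push 5. Stack: [57, 5]
LOAD_FAST b → push 26. Stack: [57, 5, 26]
BINARY_OP * → 5 * 26 = 130. Stack: [57, 130]
BINARY_OP - → 57 - 130 = -73. Stack: [-73]
STORE_FAST k → k=-73. Stack: []
LOAD_FAST_LOAD_FAST u,b → push 52,26. Stack: [52, 26]
BINARY_OP + → 52 + 26 = 78. Stack: [78]
LOAD_FAST_LOAD_FAST c,u → push 40,52. Stack: [78, 40, 52]
BINARY_OP // → 40 // 52 = 0. Stack: [78, 0]
BINARY_OP ^ → 78 ^ 0 = 78. Stack: [78]
STORE_FAST p → p=78. Stack: []
LOAD_CONST → push 8. Stack: [8]
LOAD_FAST c → push 40. Stack: [8, 40]
BINARY_OP | → 8 | 40 = 40. Stack: [40]
LOAD_FAST_LOAD_FAST u,a → push 52,-10. Stack: [40, 52, -10]
BINARY_OP - → 52 - -10 = 62. Stack: [40, 62]
BINARY_OP * → 40 * 62 = 2480. Stack: [2480]
STORE_FAST p → p=2480. Stack: []
LOAD_FAST p → push 2480. Stack: [2480]
RETURN_VALUE → return 2480.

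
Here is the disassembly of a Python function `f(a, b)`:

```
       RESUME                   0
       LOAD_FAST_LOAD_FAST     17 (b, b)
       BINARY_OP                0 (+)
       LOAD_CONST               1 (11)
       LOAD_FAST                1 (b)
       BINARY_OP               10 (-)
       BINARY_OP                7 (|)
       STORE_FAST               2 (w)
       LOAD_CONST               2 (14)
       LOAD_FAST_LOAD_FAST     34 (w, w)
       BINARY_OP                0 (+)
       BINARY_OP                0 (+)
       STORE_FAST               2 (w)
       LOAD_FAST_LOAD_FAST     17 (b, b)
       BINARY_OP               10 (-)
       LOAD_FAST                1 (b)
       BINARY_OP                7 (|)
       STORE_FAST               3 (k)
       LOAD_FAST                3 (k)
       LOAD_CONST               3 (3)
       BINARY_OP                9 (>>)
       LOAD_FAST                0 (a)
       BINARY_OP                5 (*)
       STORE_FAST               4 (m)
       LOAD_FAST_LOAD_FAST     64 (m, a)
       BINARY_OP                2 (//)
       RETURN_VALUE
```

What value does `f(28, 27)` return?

3

LOAD_FAST_LOAD_FAST b,b → push 27,27. Stack: [27, 27]
BINARY_OP + → 27 + 27 = 54. Stack: [54]
LOAD_CONST → push 11. Stack: [54, 11]
LOAD_FAST b → push 27. Stack: [54, 11, 27]
BINARY_OP - → 11 - 27 = -16. Stack: [54, -16]
BINARY_OP | → 54 | -16 = -10. Stack: [-10]
STORE_FAST w → w=-10. Stack: []
LOAD_CONST → push 14. Stack: [14]
LOAD_FAST_LOAD_FAST w,w → push -10,-10. Stack: [14, -10, -10]
BINARY_OP + → -10 + -10 = -20. Stack: [14, -20]
BINARY_OP + → 14 + -20 = -6. Stack: [-6]
STORE_FAST w → w=-6. Stack: []
LOAD_FAST_LOAD_FAST b,b → push 27,27. Stack: [27, 27]
BINARY_OP - → 27 - 27 = 0. Stack: [0]
LOAD_FAST b → push 27. Stack: [0, 27]
BINARY_OP | → 0 | 27 = 27. Stack: [27]
STORE_FAST k → k=27. Stack: []
LOAD_FAST k → push 27. Stack: [27]
LOAD_CONST → push 3. Stack: [27, 3]
BINARY_OP >> → 27 >> 3 = 3. Stack: [3]
LOAD_FAST a → push 28. Stack: [3, 28]
BINARY_OP * → 3 * 28 = 84. Stack: [84]
STORE_FAST m → m=84. Stack: []
LOAD_FAST_LOAD_FAST m,a → push 84,28. Stack: [84, 28]
BINARY_OP // → 84 // 28 = 3. Stack: [3]
RETURN_VALUE → return 3.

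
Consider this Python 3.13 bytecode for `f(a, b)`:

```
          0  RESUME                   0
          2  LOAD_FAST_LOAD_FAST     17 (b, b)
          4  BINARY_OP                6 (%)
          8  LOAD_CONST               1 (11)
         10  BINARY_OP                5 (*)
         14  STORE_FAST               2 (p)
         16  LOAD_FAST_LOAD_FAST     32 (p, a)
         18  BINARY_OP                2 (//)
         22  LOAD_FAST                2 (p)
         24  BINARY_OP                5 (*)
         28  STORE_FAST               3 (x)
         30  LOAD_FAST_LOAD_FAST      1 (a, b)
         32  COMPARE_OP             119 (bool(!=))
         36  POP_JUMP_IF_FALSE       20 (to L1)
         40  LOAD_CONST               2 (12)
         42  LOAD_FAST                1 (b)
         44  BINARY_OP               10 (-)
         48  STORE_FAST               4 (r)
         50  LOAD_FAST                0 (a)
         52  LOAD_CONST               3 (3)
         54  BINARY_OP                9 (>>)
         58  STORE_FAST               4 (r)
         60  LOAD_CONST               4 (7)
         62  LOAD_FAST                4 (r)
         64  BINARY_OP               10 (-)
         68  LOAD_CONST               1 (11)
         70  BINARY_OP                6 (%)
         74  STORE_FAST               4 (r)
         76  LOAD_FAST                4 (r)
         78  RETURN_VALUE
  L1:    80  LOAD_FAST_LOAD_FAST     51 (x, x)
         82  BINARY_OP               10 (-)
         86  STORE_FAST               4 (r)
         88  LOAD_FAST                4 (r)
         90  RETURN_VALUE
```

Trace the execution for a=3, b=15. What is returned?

LOAD_FAST_LOAD_FAST b,b → push 15,15. Stack: [15, 15]
BINARY_OP % → 15 % 15 = 0. Stack: [0]
LOAD_CONST → push 11. Stack: [0, 11]
BINARY_OP * → 0 * 11 = 0. Stack: [0]
STORE_FAST p → p=0. Stack: []
LOAD_FAST_LOAD_FAST p,a → push 0,3. Stack: [0, 3]
BINARY_OP // → 0 // 3 = 0. Stack: [0]
LOAD_FAST p → push 0. Stack: [0, 0]
BINARY_OP * → 0 * 0 = 0. Stack: [0]
STORE_FAST x → x=0. Stack: []
LOAD_FAST_LOAD_FAST a,b → push 3,15. Stack: [3, 15]
COMPARE_OP bool(!=) → 3 vs 15 = True. Stack: [True]
POP_JUMP_IF_FALSE → pop True; no jump. Stack: []
LOAD_CONST → push 12. Stack: [12]
LOAD_FAST b → push 15. Stack: [12, 15]
BINARY_OP - → 12 - 15 = -3. Stack: [-3]
STORE_FAST r → r=-3. Stack: []
LOAD_FAST a → push 3. Stack: [3]
LOAD_CONST → push 3. Stack: [3, 3]
BINARY_OP >> → 3 >> 3 = 0. Stack: [0]
STORE_FAST r → r=0. Stack: []
LOAD_CONST → push 7. Stack: [7]
LOAD_FAST r → push 0. Stack: [7, 0]
BINARY_OP - → 7 - 0 = 7. Stack: [7]
LOAD_CONST → push 11. Stack: [7, 11]
BINARY_OP % → 7 % 11 = 7. Stack: [7]
STORE_FAST r → r=7. Stack: []
LOAD_FAST r → push 7. Stack: [7]
RETURN_VALUE → return 7.

7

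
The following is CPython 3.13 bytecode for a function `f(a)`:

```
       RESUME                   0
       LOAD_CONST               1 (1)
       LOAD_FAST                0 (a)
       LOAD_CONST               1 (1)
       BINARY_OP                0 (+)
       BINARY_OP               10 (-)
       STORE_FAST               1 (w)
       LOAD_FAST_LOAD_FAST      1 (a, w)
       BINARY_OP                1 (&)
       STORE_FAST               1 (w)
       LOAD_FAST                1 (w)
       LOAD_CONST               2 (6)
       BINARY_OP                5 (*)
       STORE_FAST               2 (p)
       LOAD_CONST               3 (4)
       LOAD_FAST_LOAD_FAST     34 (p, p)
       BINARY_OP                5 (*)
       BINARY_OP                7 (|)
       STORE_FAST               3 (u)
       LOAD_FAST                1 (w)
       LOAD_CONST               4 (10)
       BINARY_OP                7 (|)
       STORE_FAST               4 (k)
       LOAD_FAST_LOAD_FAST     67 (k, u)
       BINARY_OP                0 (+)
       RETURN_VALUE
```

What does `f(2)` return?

158

LOAD_CONST → push 1. Stack: [1]
LOAD_FAST a → push 2. Stack: [1, 2]
LOAD_CONST → push 1. Stack: [1, 2, 1]
BINARY_OP + → 2 + 1 = 3. Stack: [1, 3]
BINARY_OP - → 1 - 3 = -2. Stack: [-2]
STORE_FAST w → w=-2. Stack: []
LOAD_FAST_LOAD_FAST a,w → push 2,-2. Stack: [2, -2]
BINARY_OP & → 2 & -2 = 2. Stack: [2]
STORE_FAST w → w=2. Stack: []
LOAD_FAST w → push 2. Stack: [2]
LOAD_CONST → push 6. Stack: [2, 6]
BINARY_OP * → 2 * 6 = 12. Stack: [12]
STORE_FAST p → p=12. Stack: []
LOAD_CONST → push 4. Stack: [4]
LOAD_FAST_LOAD_FAST p,p → push 12,12. Stack: [4, 12, 12]
BINARY_OP * → 12 * 12 = 144. Stack: [4, 144]
BINARY_OP | → 4 | 144 = 148. Stack: [148]
STORE_FAST u → u=148. Stack: []
LOAD_FAST w → push 2. Stack: [2]
LOAD_CONST → push 10. Stack: [2, 10]
BINARY_OP | → 2 | 10 = 10. Stack: [10]
STORE_FAST k → k=10. Stack: []
LOAD_FAST_LOAD_FAST k,u → push 10,148. Stack: [10, 148]
BINARY_OP + → 10 + 148 = 158. Stack: [158]
RETURN_VALUE → return 158.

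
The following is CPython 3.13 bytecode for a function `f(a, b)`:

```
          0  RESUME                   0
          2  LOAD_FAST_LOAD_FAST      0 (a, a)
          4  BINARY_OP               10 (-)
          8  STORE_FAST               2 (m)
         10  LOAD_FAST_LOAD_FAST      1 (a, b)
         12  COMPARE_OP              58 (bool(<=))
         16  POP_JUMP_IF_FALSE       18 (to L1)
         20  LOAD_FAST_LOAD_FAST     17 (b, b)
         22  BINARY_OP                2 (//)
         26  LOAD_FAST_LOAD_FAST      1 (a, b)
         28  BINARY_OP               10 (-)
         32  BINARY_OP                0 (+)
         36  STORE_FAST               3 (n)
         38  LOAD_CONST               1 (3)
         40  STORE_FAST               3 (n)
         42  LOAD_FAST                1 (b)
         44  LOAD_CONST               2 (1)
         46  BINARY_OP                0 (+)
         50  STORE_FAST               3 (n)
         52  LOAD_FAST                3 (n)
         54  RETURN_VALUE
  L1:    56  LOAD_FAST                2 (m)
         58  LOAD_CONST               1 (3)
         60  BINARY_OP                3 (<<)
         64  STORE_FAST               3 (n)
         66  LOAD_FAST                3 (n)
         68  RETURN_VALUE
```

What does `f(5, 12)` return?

LOAD_FAST_LOAD_FAST a,a → push 5,5. Stack: [5, 5]
BINARY_OP - → 5 - 5 = 0. Stack: [0]
STORE_FAST m → m=0. Stack: []
LOAD_FAST_LOAD_FAST a,b → push 5,12. Stack: [5, 12]
COMPARE_OP bool(<=) → 5 vs 12 = True. Stack: [True]
POP_JUMP_IF_FALSE → pop True; no jump. Stack: []
LOAD_FAST_LOAD_FAST b,b → push 12,12. Stack: [12, 12]
BINARY_OP // → 12 // 12 = 1. Stack: [1]
LOAD_FAST_LOAD_FAST a,b → push 5,12. Stack: [1, 5, 12]
BINARY_OP - → 5 - 12 = -7. Stack: [1, -7]
BINARY_OP + → 1 + -7 = -6. Stack: [-6]
STORE_FAST n → n=-6. Stack: []
LOAD_CONST → push 3. Stack: [3]
STORE_FAST n → n=3. Stack: []
LOAD_FAST b → push 12. Stack: [12]
LOAD_CONST → push 1. Stack: [12, 1]
BINARY_OP + → 12 + 1 = 13. Stack: [13]
STORE_FAST n → n=13. Stack: []
LOAD_FAST n → push 13. Stack: [13]
RETURN_VALUE → return 13.

13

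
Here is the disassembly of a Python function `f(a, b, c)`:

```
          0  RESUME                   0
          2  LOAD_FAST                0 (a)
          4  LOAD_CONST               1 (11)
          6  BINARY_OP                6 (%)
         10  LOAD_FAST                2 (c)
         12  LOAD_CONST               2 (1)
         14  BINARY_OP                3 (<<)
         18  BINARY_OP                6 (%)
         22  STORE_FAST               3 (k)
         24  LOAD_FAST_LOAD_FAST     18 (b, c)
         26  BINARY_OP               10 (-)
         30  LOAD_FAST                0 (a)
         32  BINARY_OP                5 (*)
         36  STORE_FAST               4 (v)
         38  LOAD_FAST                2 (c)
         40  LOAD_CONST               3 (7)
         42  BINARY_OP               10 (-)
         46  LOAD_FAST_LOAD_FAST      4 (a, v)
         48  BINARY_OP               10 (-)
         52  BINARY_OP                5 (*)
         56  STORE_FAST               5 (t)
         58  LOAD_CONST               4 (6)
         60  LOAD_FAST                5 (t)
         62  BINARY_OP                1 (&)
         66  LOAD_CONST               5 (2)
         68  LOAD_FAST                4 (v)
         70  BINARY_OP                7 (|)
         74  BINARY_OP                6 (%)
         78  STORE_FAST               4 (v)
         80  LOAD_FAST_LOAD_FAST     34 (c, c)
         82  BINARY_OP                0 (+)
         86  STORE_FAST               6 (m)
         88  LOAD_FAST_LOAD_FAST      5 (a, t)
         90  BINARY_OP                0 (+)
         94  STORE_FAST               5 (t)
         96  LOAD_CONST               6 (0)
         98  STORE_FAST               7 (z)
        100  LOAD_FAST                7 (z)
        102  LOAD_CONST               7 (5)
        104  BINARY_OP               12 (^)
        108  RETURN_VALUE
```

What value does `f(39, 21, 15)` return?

5

LOAD_FAST a → push 39. Stack: [39]
LOAD_CONST → push 11. Stack: [39, 11]
BINARY_OP % → 39 % 11 = 6. Stack: [6]
LOAD_FAST c → push 15. Stack: [6, 15]
LOAD_CONST → push 1. Stack: [6, 15, 1]
BINARY_OP << → 15 << 1 = 30. Stack: [6, 30]
BINARY_OP % → 6 % 30 = 6. Stack: [6]
STORE_FAST k → k=6. Stack: []
LOAD_FAST_LOAD_FAST b,c → push 21,15. Stack: [21, 15]
BINARY_OP - → 21 - 15 = 6. Stack: [6]
LOAD_FAST a → push 39. Stack: [6, 39]
BINARY_OP * → 6 * 39 = 234. Stack: [234]
STORE_FAST v → v=234. Stack: []
LOAD_FAST c → push 15. Stack: [15]
LOAD_CONST → push 7. Stack: [15, 7]
BINARY_OP - → 15 - 7 = 8. Stack: [8]
LOAD_FAST_LOAD_FAST a,v → push 39,234. Stack: [8, 39, 234]
BINARY_OP - → 39 - 234 = -195. Stack: [8, -195]
BINARY_OP * → 8 * -195 = -1560. Stack: [-1560]
STORE_FAST t → t=-1560. Stack: []
LOAD_CONST → push 6. Stack: [6]
LOAD_FAST t → push -1560. Stack: [6, -1560]
BINARY_OP & → 6 & -1560 = 0. Stack: [0]
LOAD_CONST → push 2. Stack: [0, 2]
LOAD_FAST v → push 234. Stack: [0, 2, 234]
BINARY_OP | → 2 | 234 = 234. Stack: [0, 234]
BINARY_OP % → 0 % 234 = 0. Stack: [0]
STORE_FAST v → v=0. Stack: []
LOAD_FAST_LOAD_FAST c,c → push 15,15. Stack: [15, 15]
BINARY_OP + → 15 + 15 = 30. Stack: [30]
STORE_FAST m → m=30. Stack: []
LOAD_FAST_LOAD_FAST a,t → push 39,-1560. Stack: [39, -1560]
BINARY_OP + → 39 + -1560 = -1521. Stack: [-1521]
STORE_FAST t → t=-1521. Stack: []
LOAD_CONST → push 0. Stack: [0]
STORE_FAST z → z=0. Stack: []
LOAD_FAST z → push 0. Stack: [0]
LOAD_CONST → push 5. Stack: [0, 5]
BINARY_OP ^ → 0 ^ 5 = 5. Stack: [5]
RETURN_VALUE → return 5.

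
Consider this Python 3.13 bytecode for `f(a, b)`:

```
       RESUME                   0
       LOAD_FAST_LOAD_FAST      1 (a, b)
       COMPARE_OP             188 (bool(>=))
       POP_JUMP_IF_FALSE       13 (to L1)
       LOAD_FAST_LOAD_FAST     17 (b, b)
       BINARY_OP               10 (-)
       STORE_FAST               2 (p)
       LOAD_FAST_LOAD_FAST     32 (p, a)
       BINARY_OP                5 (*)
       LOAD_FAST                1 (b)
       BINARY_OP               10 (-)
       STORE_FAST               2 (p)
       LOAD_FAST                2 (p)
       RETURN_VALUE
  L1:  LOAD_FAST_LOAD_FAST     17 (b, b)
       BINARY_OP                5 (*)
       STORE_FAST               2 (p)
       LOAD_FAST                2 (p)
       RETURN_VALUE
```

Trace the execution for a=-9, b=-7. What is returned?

49

LOAD_FAST_LOAD_FAST a,b → push -9,-7. Stack: [-9, -7]
COMPARE_OP bool(>=) → -9 vs -7 = False. Stack: [False]
POP_JUMP_IF_FALSE → pop False; jump. Stack: []
LOAD_FAST_LOAD_FAST b,b → push -7,-7. Stack: [-7, -7]
BINARY_OP * → -7 * -7 = 49. Stack: [49]
STORE_FAST p → p=49. Stack: []
LOAD_FAST p → push 49. Stack: [49]
RETURN_VALUE → return 49.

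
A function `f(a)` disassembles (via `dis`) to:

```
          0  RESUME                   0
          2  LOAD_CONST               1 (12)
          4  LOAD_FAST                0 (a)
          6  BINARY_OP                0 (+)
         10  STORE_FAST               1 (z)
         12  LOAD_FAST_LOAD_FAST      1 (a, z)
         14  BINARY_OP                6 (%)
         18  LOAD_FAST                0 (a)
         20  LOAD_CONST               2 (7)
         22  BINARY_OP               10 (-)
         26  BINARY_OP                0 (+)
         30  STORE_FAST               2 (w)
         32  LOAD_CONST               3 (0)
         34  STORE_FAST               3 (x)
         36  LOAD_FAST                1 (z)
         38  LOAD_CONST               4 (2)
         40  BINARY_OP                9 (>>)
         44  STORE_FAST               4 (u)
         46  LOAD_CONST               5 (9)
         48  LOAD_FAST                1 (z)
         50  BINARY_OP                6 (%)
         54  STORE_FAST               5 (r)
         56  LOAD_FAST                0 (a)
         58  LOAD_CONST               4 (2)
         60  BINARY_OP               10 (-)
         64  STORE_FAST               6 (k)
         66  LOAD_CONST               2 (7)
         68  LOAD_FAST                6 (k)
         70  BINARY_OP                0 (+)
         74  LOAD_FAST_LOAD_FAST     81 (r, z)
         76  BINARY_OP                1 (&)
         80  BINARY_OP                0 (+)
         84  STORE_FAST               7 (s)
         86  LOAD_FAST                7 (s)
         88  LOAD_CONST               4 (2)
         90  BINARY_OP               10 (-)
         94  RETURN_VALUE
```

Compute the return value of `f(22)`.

25

LOAD_CONST → push 12. Stack: [12]
LOAD_FAST a → push 22. Stack: [12, 22]
BINARY_OP + → 12 + 22 = 34. Stack: [34]
STORE_FAST z → z=34. Stack: []
LOAD_FAST_LOAD_FAST a,z → push 22,34. Stack: [22, 34]
BINARY_OP % → 22 % 34 = 22. Stack: [22]
LOAD_FAST a → push 22. Stack: [22, 22]
LOAD_CONST → push 7. Stack: [22, 22, 7]
BINARY_OP - → 22 - 7 = 15. Stack: [22, 15]
BINARY_OP + → 22 + 15 = 37. Stack: [37]
STORE_FAST w → w=37. Stack: []
LOAD_CONST → push 0. Stack: [0]
STORE_FAST x → x=0. Stack: []
LOAD_FAST z → push 34. Stack: [34]
LOAD_CONST → push 2. Stack: [34, 2]
BINARY_OP >> → 34 >> 2 = 8. Stack: [8]
STORE_FAST u → u=8. Stack: []
LOAD_CONST → push 9. Stack: [9]
LOAD_FAST z → push 34. Stack: [9, 34]
BINARY_OP % → 9 % 34 = 9. Stack: [9]
STORE_FAST r → r=9. Stack: []
LOAD_FAST a → push 22. Stack: [22]
LOAD_CONST → push 2. Stack: [22, 2]
BINARY_OP - → 22 - 2 = 20. Stack: [20]
STORE_FAST k → k=20. Stack: []
LOAD_CONST → push 7. Stack: [7]
LOAD_FAST k → push 20. Stack: [7, 20]
BINARY_OP + → 7 + 20 = 27. Stack: [27]
LOAD_FAST_LOAD_FAST r,z → push 9,34. Stack: [27, 9, 34]
BINARY_OP & → 9 & 34 = 0. Stack: [27, 0]
BINARY_OP + → 27 + 0 = 27. Stack: [27]
STORE_FAST s → s=27. Stack: []
LOAD_FAST s → push 27. Stack: [27]
LOAD_CONST → push 2. Stack: [27, 2]
BINARY_OP - → 27 - 2 = 25. Stack: [25]
RETURN_VALUE → return 25.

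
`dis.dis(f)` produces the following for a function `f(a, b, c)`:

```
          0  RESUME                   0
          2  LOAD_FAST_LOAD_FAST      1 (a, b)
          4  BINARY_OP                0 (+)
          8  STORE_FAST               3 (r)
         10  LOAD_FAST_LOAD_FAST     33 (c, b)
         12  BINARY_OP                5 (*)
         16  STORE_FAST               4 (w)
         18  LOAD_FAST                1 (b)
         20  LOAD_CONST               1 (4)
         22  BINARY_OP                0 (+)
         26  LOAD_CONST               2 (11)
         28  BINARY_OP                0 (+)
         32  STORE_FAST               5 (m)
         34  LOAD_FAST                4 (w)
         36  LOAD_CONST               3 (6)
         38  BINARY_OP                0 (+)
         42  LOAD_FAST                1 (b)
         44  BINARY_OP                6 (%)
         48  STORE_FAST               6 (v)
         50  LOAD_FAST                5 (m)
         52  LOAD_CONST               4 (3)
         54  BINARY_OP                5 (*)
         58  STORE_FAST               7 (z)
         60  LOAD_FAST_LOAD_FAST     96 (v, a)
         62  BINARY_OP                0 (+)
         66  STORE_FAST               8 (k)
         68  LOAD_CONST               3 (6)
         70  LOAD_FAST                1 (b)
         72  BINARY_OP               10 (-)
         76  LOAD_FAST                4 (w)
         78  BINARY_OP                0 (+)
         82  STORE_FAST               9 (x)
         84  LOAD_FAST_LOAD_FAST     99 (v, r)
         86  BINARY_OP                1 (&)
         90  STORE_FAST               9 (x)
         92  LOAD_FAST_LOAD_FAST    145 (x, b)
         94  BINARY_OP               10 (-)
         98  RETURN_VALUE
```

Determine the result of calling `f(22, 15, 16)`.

-11

LOAD_FAST_LOAD_FAST a,b → push 22,15. Stack: [22, 15]
BINARY_OP + → 22 + 15 = 37. Stack: [37]
STORE_FAST r → r=37. Stack: []
LOAD_FAST_LOAD_FAST c,b → push 16,15. Stack: [16, 15]
BINARY_OP * → 16 * 15 = 240. Stack: [240]
STORE_FAST w → w=240. Stack: []
LOAD_FAST b → push 15. Stack: [15]
LOAD_CONST → push 4. Stack: [15, 4]
BINARY_OP + → 15 + 4 = 19. Stack: [19]
LOAD_CONST → push 11. Stack: [19, 11]
BINARY_OP + → 19 + 11 = 30. Stack: [30]
STORE_FAST m → m=30. Stack: []
LOAD_FAST w → push 240. Stack: [240]
LOAD_CONST → push 6. Stack: [240, 6]
BINARY_OP + → 240 + 6 = 246. Stack: [246]
LOAD_FAST b → push 15. Stack: [246, 15]
BINARY_OP % → 246 % 15 = 6. Stack: [6]
STORE_FAST v → v=6. Stack: []
LOAD_FAST m → push 30. Stack: [30]
LOAD_CONST → push 3. Stack: [30, 3]
BINARY_OP * → 30 * 3 = 90. Stack: [90]
STORE_FAST z → z=90. Stack: []
LOAD_FAST_LOAD_FAST v,a → push 6,22. Stack: [6, 22]
BINARY_OP + → 6 + 22 = 28. Stack: [28]
STORE_FAST k → k=28. Stack: []
LOAD_CONST → push 6. Stack: [6]
LOAD_FAST b → push 15. Stack: [6, 15]
BINARY_OP - → 6 - 15 = -9. Stack: [-9]
LOAD_FAST w → push 240. Stack: [-9, 240]
BINARY_OP + → -9 + 240 = 231. Stack: [231]
STORE_FAST x → x=231. Stack: []
LOAD_FAST_LOAD_FAST v,r → push 6,37. Stack: [6, 37]
BINARY_OP & → 6 & 37 = 4. Stack: [4]
STORE_FAST x → x=4. Stack: []
LOAD_FAST_LOAD_FAST x,b → push 4,15. Stack: [4, 15]
BINARY_OP - → 4 - 15 = -11. Stack: [-11]
RETURN_VALUE → return -11.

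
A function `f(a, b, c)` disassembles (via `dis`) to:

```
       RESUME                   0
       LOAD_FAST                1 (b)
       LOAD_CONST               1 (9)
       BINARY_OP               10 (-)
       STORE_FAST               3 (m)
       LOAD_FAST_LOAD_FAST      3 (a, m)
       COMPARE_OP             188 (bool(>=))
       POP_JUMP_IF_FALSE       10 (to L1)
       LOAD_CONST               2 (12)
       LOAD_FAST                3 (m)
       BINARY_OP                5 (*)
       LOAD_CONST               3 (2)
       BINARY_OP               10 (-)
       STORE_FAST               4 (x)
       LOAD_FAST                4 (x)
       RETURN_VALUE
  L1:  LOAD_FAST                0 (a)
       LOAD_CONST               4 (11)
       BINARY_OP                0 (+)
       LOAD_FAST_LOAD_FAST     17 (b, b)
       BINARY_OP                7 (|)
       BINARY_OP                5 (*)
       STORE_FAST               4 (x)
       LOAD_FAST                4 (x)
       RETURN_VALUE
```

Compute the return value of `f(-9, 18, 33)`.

LOAD_FAST b → push 18. Stack: [18]
LOAD_CONST → push 9. Stack: [18, 9]
BINARY_OP - → 18 - 9 = 9. Stack: [9]
STORE_FAST m → m=9. Stack: []
LOAD_FAST_LOAD_FAST a,m → push -9,9. Stack: [-9, 9]
COMPARE_OP bool(>=) → -9 vs 9 = False. Stack: [False]
POP_JUMP_IF_FALSE → pop False; jump. Stack: []
LOAD_FAST a → push -9. Stack: [-9]
LOAD_CONST → push 11. Stack: [-9, 11]
BINARY_OP + → -9 + 11 = 2. Stack: [2]
LOAD_FAST_LOAD_FAST b,b → push 18,18. Stack: [2, 18, 18]
BINARY_OP | → 18 | 18 = 18. Stack: [2, 18]
BINARY_OP * → 2 * 18 = 36. Stack: [36]
STORE_FAST x → x=36. Stack: []
LOAD_FAST x → push 36. Stack: [36]
RETURN_VALUE → return 36.

36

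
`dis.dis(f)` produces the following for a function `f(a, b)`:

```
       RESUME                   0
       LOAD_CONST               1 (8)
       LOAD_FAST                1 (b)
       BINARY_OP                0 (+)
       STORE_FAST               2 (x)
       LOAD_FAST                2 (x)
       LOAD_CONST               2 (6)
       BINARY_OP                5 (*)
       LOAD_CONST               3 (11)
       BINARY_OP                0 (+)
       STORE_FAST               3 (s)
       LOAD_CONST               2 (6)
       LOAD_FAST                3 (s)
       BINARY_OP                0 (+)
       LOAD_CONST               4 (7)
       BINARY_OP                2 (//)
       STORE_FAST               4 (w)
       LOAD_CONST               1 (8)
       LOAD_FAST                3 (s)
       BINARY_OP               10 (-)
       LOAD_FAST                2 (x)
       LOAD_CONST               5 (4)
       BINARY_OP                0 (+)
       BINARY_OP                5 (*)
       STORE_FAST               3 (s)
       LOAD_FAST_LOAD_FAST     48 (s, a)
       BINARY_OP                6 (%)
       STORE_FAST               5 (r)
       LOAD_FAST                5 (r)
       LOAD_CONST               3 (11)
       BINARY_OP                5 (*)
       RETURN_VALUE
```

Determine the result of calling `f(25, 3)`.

165

LOAD_CONST → push 8. Stack: [8]
LOAD_FAST b → push 3. Stack: [8, 3]
BINARY_OP + → 8 + 3 = 11. Stack: [11]
STORE_FAST x → x=11. Stack: []
LOAD_FAST x → push 11. Stack: [11]
LOAD_CONST → push 6. Stack: [11, 6]
BINARY_OP * → 11 * 6 = 66. Stack: [66]
LOAD_CONST → push 11. Stack: [66, 11]
BINARY_OP + → 66 + 11 = 77. Stack: [77]
STORE_FAST s → s=77. Stack: []
LOAD_CONST → push 6. Stack: [6]
LOAD_FAST s → push 77. Stack: [6, 77]
BINARY_OP + → 6 + 77 = 83. Stack: [83]
LOAD_CONST → push 7. Stack: [83, 7]
BINARY_OP // → 83 // 7 = 11. Stack: [11]
STORE_FAST w → w=11. Stack: []
LOAD_CONST → push 8. Stack: [8]
LOAD_FAST s → push 77. Stack: [8, 77]
BINARY_OP - → 8 - 77 = -69. Stack: [-69]
LOAD_FAST x → push 11. Stack: [-69, 11]
LOAD_CONST → push 4. Stack: [-69, 11, 4]
BINARY_OP + → 11 + 4 = 15. Stack: [-69, 15]
BINARY_OP * → -69 * 15 = -1035. Stack: [-1035]
STORE_FAST s → s=-1035. Stack: []
LOAD_FAST_LOAD_FAST s,a → push -1035,25. Stack: [-1035, 25]
BINARY_OP % → -1035 % 25 = 15. Stack: [15]
STORE_FAST r → r=15. Stack: []
LOAD_FAST r → push 15. Stack: [15]
LOAD_CONST → push 11. Stack: [15, 11]
BINARY_OP * → 15 * 11 = 165. Stack: [165]
RETURN_VALUE → return 165.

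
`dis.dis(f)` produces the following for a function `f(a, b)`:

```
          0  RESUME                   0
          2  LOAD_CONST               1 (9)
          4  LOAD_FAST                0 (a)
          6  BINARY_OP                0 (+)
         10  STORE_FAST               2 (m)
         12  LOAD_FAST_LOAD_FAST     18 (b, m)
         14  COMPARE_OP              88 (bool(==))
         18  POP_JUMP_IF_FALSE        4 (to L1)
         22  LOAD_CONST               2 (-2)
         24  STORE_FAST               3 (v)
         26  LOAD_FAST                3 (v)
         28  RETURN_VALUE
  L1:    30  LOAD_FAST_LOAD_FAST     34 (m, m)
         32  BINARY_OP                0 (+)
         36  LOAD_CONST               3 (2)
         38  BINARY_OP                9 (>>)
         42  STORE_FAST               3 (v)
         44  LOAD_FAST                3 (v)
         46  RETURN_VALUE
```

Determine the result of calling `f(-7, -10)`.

LOAD_CONST → push 9. Stack: [9]
LOAD_FAST a → push -7. Stack: [9, -7]
BINARY_OP + → 9 + -7 = 2. Stack: [2]
STORE_FAST m → m=2. Stack: []
LOAD_FAST_LOAD_FAST b,m → push -10,2. Stack: [-10, 2]
COMPARE_OP bool(==) → -10 vs 2 = False. Stack: [False]
POP_JUMP_IF_FALSE → pop False; jump. Stack: []
LOAD_FAST_LOAD_FAST m,m → push 2,2. Stack: [2, 2]
BINARY_OP + → 2 + 2 = 4. Stack: [4]
LOAD_CONST → push 2. Stack: [4, 2]
BINARY_OP >> → 4 >> 2 = 1. Stack: [1]
STORE_FAST v → v=1. Stack: []
LOAD_FAST v → push 1. Stack: [1]
RETURN_VALUE → return 1.

1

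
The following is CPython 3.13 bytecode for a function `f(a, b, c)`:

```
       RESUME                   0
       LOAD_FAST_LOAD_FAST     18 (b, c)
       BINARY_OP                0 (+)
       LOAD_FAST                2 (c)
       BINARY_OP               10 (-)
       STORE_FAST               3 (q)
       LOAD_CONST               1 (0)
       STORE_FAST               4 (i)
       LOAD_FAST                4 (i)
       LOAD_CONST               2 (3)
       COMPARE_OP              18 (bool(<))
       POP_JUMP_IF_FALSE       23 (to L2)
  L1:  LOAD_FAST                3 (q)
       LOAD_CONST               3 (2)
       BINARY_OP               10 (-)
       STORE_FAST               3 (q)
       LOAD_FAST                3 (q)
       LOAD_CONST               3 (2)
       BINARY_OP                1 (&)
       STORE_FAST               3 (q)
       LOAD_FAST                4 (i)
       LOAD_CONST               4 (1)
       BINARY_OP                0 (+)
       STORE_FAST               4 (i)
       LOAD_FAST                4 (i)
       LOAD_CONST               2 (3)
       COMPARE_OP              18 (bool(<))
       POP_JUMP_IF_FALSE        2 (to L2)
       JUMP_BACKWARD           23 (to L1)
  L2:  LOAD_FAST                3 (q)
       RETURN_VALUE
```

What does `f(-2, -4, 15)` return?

LOAD_FAST_LOAD_FAST b,c → push -4,15. Stack: [-4, 15]
BINARY_OP + → -4 + 15 = 11. Stack: [11]
LOAD_FAST c → push 15. Stack: [11, 15]
BINARY_OP - → 11 - 15 = -4. Stack: [-4]
STORE_FAST q → q=-4. Stack: []
LOAD_CONST → push 0. Stack: [0]
STORE_FAST i → i=0. Stack: []
LOAD_FAST i → push 0. Stack: [0]
LOAD_CONST → push 3. Stack: [0, 3]
COMPARE_OP bool(<) → 0 vs 3 = True. Stack: [True]
POP_JUMP_IF_FALSE → pop True; no jump. Stack: []
LOAD_FAST q → push -4. Stack: [-4]
LOAD_CONST → push 2. Stack: [-4, 2]
BINARY_OP - → -4 - 2 = -6. Stack: [-6]
STORE_FAST q → q=-6. Stack: []
LOAD_FAST q → push -6. Stack: [-6]
LOAD_CONST → push 2. Stack: [-6, 2]
BINARY_OP & → -6 & 2 = 2. Stack: [2]
STORE_FAST q → q=2. Stack: []
LOAD_FAST i → push 0. Stack: [0]
LOAD_CONST → push 1. Stack: [0, 1]
BINARY_OP + → 0 + 1 = 1. Stack: [1]
STORE_FAST i → i=1. Stack: []
LOAD_FAST i → push 1. Stack: [1]
LOAD_CONST → push 3. Stack: [1, 3]
COMPARE_OP bool(<) → 1 vs 3 = True. Stack: [True]
POP_JUMP_IF_FALSE → pop True; no jump. Stack: []
LOAD_FAST q → push 2. Stack: [2]
LOAD_CONST → push 2. Stack: [2, 2]
BINARY_OP - → 2 - 2 = 0. Stack: [0]
STORE_FAST q → q=0. Stack: []
LOAD_FAST q → push 0. Stack: [0]
LOAD_CONST → push 2. Stack: [0, 2]
BINARY_OP & → 0 & 2 = 0. Stack: [0]
STORE_FAST q → q=0. Stack: []
LOAD_FAST i → push 1. Stack: [1]
LOAD_CONST → push 1. Stack: [1, 1]
BINARY_OP + → 1 + 1 = 2. Stack: [2]
STORE_FAST i → i=2. Stack: []
LOAD_FAST i → push 2. Stack: [2]
LOAD_CONST → push 3. Stack: [2, 3]
COMPARE_OP bool(<) → 2 vs 3 = True. Stack: [True]
POP_JUMP_IF_FALSE → pop True; no jump. Stack: []
LOAD_FAST q → push 0. Stack: [0]
LOAD_CONST → push 2. Stack: [0, 2]
BINARY_OP - → 0 - 2 = -2. Stack: [-2]
STORE_FAST q → q=-2. Stack: []
LOAD_FAST q → push -2. Stack: [-2]
LOAD_CONST → push 2. Stack: [-2, 2]
BINARY_OP & → -2 & 2 = 2. Stack: [2]
STORE_FAST q → q=2. Stack: []
LOAD_FAST i → push 2. Stack: [2]
LOAD_CONST → push 1. Stack: [2, 1]
BINARY_OP + → 2 + 1 = 3. Stack: [3]
STORE_FAST i → i=3. Stack: []
LOAD_FAST i → push 3. Stack: [3]
LOAD_CONST → push 3. Stack: [3, 3]
COMPARE_OP bool(<) → 3 vs 3 = False. Stack: [False]
POP_JUMP_IF_FALSE → pop False; jump. Stack: []
LOAD_FAST q → push 2. Stack: [2]
RETURN_VALUE → return 2.

2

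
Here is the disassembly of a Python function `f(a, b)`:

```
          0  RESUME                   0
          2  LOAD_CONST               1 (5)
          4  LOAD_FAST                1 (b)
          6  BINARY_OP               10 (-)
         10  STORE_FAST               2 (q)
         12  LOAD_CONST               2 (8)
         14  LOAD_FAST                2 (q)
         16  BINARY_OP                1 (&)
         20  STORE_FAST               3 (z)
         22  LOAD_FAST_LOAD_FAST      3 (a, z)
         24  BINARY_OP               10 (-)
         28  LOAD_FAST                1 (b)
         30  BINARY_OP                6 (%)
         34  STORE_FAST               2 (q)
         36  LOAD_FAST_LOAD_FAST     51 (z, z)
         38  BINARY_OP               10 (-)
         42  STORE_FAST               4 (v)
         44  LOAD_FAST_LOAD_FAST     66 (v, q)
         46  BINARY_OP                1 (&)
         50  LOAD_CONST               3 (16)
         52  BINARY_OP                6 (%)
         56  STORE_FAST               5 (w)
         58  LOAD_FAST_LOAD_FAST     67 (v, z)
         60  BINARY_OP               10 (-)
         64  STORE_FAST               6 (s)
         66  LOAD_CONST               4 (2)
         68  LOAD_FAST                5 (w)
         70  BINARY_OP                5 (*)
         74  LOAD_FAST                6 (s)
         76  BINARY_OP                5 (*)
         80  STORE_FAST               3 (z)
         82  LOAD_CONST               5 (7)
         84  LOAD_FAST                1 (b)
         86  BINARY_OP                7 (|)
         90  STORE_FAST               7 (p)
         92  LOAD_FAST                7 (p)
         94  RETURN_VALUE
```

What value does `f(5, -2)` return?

LOAD_CONST → push 5. Stack: [5]
LOAD_FAST b → push -2. Stack: [5, -2]
BINARY_OP - → 5 - -2 = 7. Stack: [7]
STORE_FAST q → q=7. Stack: []
LOAD_CONST → push 8. Stack: [8]
LOAD_FAST q → push 7. Stack: [8, 7]
BINARY_OP & → 8 & 7 = 0. Stack: [0]
STORE_FAST z → z=0. Stack: []
LOAD_FAST_LOAD_FAST a,z → push 5,0. Stack: [5, 0]
BINARY_OP - → 5 - 0 = 5. Stack: [5]
LOAD_FAST b → push -2. Stack: [5, -2]
BINARY_OP % → 5 % -2 = -1. Stack: [-1]
STORE_FAST q → q=-1. Stack: []
LOAD_FAST_LOAD_FAST z,z → push 0,0. Stack: [0, 0]
BINARY_OP - → 0 - 0 = 0. Stack: [0]
STORE_FAST v → v=0. Stack: []
LOAD_FAST_LOAD_FAST v,q → push 0,-1. Stack: [0, -1]
BINARY_OP & → 0 & -1 = 0. Stack: [0]
LOAD_CONST → push 16. Stack: [0, 16]
BINARY_OP % → 0 % 16 = 0. Stack: [0]
STORE_FAST w → w=0. Stack: []
LOAD_FAST_LOAD_FAST v,z → push 0,0. Stack: [0, 0]
BINARY_OP - → 0 - 0 = 0. Stack: [0]
STORE_FAST s → s=0. Stack: []
LOAD_CONST → push 2. Stack: [2]
LOAD_FAST w → push 0. Stack: [2, 0]
BINARY_OP * → 2 * 0 = 0. Stack: [0]
LOAD_FAST s → push 0. Stack: [0, 0]
BINARY_OP * → 0 * 0 = 0. Stack: [0]
STORE_FAST z → z=0. Stack: []
LOAD_CONST → push 7. Stack: [7]
LOAD_FAST b → push -2. Stack: [7, -2]
BINARY_OP | → 7 | -2 = -1. Stack: [-1]
STORE_FAST p → p=-1. Stack: []
LOAD_FAST p → push -1. Stack: [-1]
RETURN_VALUE → return -1.

-1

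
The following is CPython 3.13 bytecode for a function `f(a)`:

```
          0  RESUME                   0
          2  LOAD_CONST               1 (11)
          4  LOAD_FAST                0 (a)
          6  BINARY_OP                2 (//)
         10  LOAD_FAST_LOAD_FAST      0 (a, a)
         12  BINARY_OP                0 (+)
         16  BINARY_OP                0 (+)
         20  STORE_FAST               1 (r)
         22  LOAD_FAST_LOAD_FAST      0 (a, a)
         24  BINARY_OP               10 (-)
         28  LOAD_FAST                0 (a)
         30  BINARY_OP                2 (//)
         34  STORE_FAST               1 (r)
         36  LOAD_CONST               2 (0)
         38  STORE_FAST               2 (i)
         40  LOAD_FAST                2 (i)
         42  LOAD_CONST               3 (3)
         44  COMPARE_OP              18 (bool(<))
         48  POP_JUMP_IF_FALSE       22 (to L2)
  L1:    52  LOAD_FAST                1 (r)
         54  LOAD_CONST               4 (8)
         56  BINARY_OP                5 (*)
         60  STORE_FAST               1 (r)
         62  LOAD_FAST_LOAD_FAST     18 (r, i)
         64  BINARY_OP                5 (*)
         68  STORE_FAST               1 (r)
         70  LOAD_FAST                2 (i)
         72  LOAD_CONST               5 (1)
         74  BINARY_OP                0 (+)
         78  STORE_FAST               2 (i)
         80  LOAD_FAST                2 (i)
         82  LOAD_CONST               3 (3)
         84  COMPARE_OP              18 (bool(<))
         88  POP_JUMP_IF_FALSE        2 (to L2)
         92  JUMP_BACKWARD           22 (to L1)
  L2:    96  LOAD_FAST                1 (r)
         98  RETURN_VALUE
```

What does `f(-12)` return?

LOAD_CONST → push 11. Stack: [11]
LOAD_FAST a → push -12. Stack: [11, -12]
BINARY_OP // → 11 // -12 = -1. Stack: [-1]
LOAD_FAST_LOAD_FAST a,a → push -12,-12. Stack: [-1, -12, -12]
BINARY_OP + → -12 + -12 = -24. Stack: [-1, -24]
BINARY_OP + → -1 + -24 = -25. Stack: [-25]
STORE_FAST r → r=-25. Stack: []
LOAD_FAST_LOAD_FAST a,a → push -12,-12. Stack: [-12, -12]
BINARY_OP - → -12 - -12 = 0. Stack: [0]
LOAD_FAST a → push -12. Stack: [0, -12]
BINARY_OP // → 0 // -12 = 0. Stack: [0]
STORE_FAST r → r=0. Stack: []
LOAD_CONST → push 0. Stack: [0]
STORE_FAST i → i=0. Stack: []
LOAD_FAST i → push 0. Stack: [0]
LOAD_CONST → push 3. Stack: [0, 3]
COMPARE_OP bool(<) → 0 vs 3 = True. Stack: [True]
POP_JUMP_IF_FALSE → pop True; no jump. Stack: []
LOAD_FAST r → push 0. Stack: [0]
LOAD_CONST → push 8. Stack: [0, 8]
BINARY_OP * → 0 * 8 = 0. Stack: [0]
STORE_FAST r → r=0. Stack: []
LOAD_FAST_LOAD_FAST r,i → push 0,0. Stack: [0, 0]
BINARY_OP * → 0 * 0 = 0. Stack: [0]
STORE_FAST r → r=0. Stack: []
LOAD_FAST i → push 0. Stack: [0]
LOAD_CONST → push 1. Stack: [0, 1]
BINARY_OP + → 0 + 1 = 1. Stack: [1]
STORE_FAST i → i=1. Stack: []
LOAD_FAST i → push 1. Stack: [1]
LOAD_CONST → push 3. Stack: [1, 3]
COMPARE_OP bool(<) → 1 vs 3 = True. Stack: [True]
POP_JUMP_IF_FALSE → pop True; no jump. Stack: []
LOAD_FAST r → push 0. Stack: [0]
LOAD_CONST → push 8. Stack: [0, 8]
BINARY_OP * → 0 * 8 = 0. Stack: [0]
STORE_FAST r → r=0. Stack: []
LOAD_FAST_LOAD_FAST r,i → push 0,1. Stack: [0, 1]
BINARY_OP * → 0 * 1 = 0. Stack: [0]
STORE_FAST r → r=0. Stack: []
LOAD_FAST i → push 1. Stack: [1]
LOAD_CONST → push 1. Stack: [1, 1]
BINARY_OP + → 1 + 1 = 2. Stack: [2]
STORE_FAST i → i=2. Stack: []
LOAD_FAST i → push 2. Stack: [2]
LOAD_CONST → push 3. Stack: [2, 3]
COMPARE_OP bool(<) → 2 vs 3 = True. Stack: [True]
POP_JUMP_IF_FALSE → pop True; no jump. Stack: []
LOAD_FAST r → push 0. Stack: [0]
LOAD_CONST → push 8. Stack: [0, 8]
BINARY_OP * → 0 * 8 = 0. Stack: [0]
STORE_FAST r → r=0. Stack: []
LOAD_FAST_LOAD_FAST r,i → push 0,2. Stack: [0, 2]
BINARY_OP * → 0 * 2 = 0. Stack: [0]
STORE_FAST r → r=0. Stack: []
LOAD_FAST i → push 2. Stack: [2]
LOAD_CONST → push 1. Stack: [2, 1]
BINARY_OP + → 2 + 1 = 3. Stack: [3]
STORE_FAST i → i=3. Stack: []
LOAD_FAST i → push 3. Stack: [3]
LOAD_CONST → push 3. Stack: [3, 3]
COMPARE_OP bool(<) → 3 vs 3 = False. Stack: [False]
POP_JUMP_IF_FALSE → pop False; jump. Stack: []
LOAD_FAST r → push 0. Stack: [0]
RETURN_VALUE → return 0.

0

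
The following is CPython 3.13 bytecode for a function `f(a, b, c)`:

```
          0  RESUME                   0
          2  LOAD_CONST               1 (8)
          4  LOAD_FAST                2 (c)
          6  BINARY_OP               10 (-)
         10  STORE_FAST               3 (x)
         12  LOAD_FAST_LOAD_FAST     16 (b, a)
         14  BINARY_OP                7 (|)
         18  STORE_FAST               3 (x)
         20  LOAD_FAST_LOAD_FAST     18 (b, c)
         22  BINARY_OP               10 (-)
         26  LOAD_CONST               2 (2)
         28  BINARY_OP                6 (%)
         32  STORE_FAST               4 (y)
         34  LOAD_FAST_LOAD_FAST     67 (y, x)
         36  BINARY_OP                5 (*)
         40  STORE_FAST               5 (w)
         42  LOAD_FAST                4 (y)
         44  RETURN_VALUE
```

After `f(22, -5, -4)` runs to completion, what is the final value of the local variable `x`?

-1

LOAD_CONST → push 8. Stack: [8]
LOAD_FAST c → push -4. Stack: [8, -4]
BINARY_OP - → 8 - -4 = 12. Stack: [12]
STORE_FAST x → x=12. Stack: []
LOAD_FAST_LOAD_FAST b,a → push -5,22. Stack: [-5, 22]
BINARY_OP | → -5 | 22 = -1. Stack: [-1]
STORE_FAST x → x=-1. Stack: []
LOAD_FAST_LOAD_FAST b,c → push -5,-4. Stack: [-5, -4]
BINARY_OP - → -5 - -4 = -1. Stack: [-1]
LOAD_CONST → push 2. Stack: [-1, 2]
BINARY_OP % → -1 % 2 = 1. Stack: [1]
STORE_FAST y → y=1. Stack: []
LOAD_FAST_LOAD_FAST y,x → push 1,-1. Stack: [1, -1]
BINARY_OP * → 1 * -1 = -1. Stack: [-1]
STORE_FAST w → w=-1. Stack: []
LOAD_FAST y → push 1. Stack: [1]
RETURN_VALUE → return 1.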